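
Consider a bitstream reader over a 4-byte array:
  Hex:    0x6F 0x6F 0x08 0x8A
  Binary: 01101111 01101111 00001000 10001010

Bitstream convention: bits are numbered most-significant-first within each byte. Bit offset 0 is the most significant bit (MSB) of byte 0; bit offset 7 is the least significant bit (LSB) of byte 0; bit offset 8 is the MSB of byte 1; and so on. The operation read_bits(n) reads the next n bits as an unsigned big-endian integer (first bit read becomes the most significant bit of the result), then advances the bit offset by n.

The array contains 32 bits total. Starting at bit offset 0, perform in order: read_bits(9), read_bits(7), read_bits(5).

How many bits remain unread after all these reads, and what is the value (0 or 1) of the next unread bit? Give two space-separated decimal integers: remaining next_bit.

Read 1: bits[0:9] width=9 -> value=222 (bin 011011110); offset now 9 = byte 1 bit 1; 23 bits remain
Read 2: bits[9:16] width=7 -> value=111 (bin 1101111); offset now 16 = byte 2 bit 0; 16 bits remain
Read 3: bits[16:21] width=5 -> value=1 (bin 00001); offset now 21 = byte 2 bit 5; 11 bits remain

Answer: 11 0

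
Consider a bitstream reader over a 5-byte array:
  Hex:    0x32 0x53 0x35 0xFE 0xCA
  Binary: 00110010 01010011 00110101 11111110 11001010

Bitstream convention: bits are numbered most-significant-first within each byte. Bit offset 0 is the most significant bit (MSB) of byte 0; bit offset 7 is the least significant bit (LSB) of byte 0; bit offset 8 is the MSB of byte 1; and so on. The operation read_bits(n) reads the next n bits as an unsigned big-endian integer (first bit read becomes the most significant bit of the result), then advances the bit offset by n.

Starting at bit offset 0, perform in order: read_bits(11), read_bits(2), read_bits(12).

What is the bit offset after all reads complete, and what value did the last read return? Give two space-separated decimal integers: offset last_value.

Answer: 25 1643

Derivation:
Read 1: bits[0:11] width=11 -> value=402 (bin 00110010010); offset now 11 = byte 1 bit 3; 29 bits remain
Read 2: bits[11:13] width=2 -> value=2 (bin 10); offset now 13 = byte 1 bit 5; 27 bits remain
Read 3: bits[13:25] width=12 -> value=1643 (bin 011001101011); offset now 25 = byte 3 bit 1; 15 bits remain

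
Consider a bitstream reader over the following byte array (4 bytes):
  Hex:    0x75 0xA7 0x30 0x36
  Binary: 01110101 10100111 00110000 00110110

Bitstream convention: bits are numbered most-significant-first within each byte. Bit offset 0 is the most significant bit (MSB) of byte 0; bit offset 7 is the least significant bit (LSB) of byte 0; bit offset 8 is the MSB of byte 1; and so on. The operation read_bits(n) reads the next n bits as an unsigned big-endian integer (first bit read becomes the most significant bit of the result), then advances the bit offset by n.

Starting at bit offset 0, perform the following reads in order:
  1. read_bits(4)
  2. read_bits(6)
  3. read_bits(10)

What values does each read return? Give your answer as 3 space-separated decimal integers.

Read 1: bits[0:4] width=4 -> value=7 (bin 0111); offset now 4 = byte 0 bit 4; 28 bits remain
Read 2: bits[4:10] width=6 -> value=22 (bin 010110); offset now 10 = byte 1 bit 2; 22 bits remain
Read 3: bits[10:20] width=10 -> value=627 (bin 1001110011); offset now 20 = byte 2 bit 4; 12 bits remain

Answer: 7 22 627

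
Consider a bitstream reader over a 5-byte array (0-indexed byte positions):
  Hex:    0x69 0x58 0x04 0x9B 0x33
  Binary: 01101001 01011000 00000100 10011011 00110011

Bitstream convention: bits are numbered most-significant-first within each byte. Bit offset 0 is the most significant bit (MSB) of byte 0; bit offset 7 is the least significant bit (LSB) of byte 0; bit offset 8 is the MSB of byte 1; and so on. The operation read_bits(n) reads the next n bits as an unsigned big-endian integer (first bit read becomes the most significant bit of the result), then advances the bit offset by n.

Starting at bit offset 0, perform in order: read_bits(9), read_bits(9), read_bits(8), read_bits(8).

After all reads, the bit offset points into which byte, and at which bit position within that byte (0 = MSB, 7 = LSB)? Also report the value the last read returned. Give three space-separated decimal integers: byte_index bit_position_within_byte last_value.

Answer: 4 2 108

Derivation:
Read 1: bits[0:9] width=9 -> value=210 (bin 011010010); offset now 9 = byte 1 bit 1; 31 bits remain
Read 2: bits[9:18] width=9 -> value=352 (bin 101100000); offset now 18 = byte 2 bit 2; 22 bits remain
Read 3: bits[18:26] width=8 -> value=18 (bin 00010010); offset now 26 = byte 3 bit 2; 14 bits remain
Read 4: bits[26:34] width=8 -> value=108 (bin 01101100); offset now 34 = byte 4 bit 2; 6 bits remain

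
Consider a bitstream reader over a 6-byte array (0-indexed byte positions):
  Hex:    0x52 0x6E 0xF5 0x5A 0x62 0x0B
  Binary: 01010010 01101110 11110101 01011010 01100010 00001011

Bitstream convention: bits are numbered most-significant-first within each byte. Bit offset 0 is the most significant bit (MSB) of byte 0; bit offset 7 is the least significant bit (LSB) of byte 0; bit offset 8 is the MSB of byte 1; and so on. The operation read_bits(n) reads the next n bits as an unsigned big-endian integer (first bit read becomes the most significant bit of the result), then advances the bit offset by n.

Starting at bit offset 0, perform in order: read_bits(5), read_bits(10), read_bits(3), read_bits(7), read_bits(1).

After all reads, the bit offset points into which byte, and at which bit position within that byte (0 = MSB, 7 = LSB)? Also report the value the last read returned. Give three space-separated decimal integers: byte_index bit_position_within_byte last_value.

Answer: 3 2 1

Derivation:
Read 1: bits[0:5] width=5 -> value=10 (bin 01010); offset now 5 = byte 0 bit 5; 43 bits remain
Read 2: bits[5:15] width=10 -> value=311 (bin 0100110111); offset now 15 = byte 1 bit 7; 33 bits remain
Read 3: bits[15:18] width=3 -> value=3 (bin 011); offset now 18 = byte 2 bit 2; 30 bits remain
Read 4: bits[18:25] width=7 -> value=106 (bin 1101010); offset now 25 = byte 3 bit 1; 23 bits remain
Read 5: bits[25:26] width=1 -> value=1 (bin 1); offset now 26 = byte 3 bit 2; 22 bits remain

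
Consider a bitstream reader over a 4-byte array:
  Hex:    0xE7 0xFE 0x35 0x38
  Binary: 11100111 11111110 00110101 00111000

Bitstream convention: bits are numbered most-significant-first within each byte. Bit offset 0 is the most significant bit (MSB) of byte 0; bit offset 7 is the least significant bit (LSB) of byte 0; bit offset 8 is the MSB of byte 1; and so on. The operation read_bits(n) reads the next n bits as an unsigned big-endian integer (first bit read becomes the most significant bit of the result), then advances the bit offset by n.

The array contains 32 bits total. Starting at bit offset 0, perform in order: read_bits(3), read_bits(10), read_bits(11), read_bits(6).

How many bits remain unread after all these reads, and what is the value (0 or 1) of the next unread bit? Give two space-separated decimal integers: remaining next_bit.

Read 1: bits[0:3] width=3 -> value=7 (bin 111); offset now 3 = byte 0 bit 3; 29 bits remain
Read 2: bits[3:13] width=10 -> value=255 (bin 0011111111); offset now 13 = byte 1 bit 5; 19 bits remain
Read 3: bits[13:24] width=11 -> value=1589 (bin 11000110101); offset now 24 = byte 3 bit 0; 8 bits remain
Read 4: bits[24:30] width=6 -> value=14 (bin 001110); offset now 30 = byte 3 bit 6; 2 bits remain

Answer: 2 0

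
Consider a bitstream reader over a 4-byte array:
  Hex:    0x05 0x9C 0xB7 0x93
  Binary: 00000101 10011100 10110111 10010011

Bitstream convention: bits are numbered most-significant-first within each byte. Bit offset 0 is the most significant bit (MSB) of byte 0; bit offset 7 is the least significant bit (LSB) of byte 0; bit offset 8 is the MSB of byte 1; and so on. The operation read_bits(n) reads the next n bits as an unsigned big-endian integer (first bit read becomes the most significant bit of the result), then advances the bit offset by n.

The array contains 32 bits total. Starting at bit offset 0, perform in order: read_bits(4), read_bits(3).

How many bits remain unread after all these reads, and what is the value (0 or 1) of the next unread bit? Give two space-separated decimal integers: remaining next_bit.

Read 1: bits[0:4] width=4 -> value=0 (bin 0000); offset now 4 = byte 0 bit 4; 28 bits remain
Read 2: bits[4:7] width=3 -> value=2 (bin 010); offset now 7 = byte 0 bit 7; 25 bits remain

Answer: 25 1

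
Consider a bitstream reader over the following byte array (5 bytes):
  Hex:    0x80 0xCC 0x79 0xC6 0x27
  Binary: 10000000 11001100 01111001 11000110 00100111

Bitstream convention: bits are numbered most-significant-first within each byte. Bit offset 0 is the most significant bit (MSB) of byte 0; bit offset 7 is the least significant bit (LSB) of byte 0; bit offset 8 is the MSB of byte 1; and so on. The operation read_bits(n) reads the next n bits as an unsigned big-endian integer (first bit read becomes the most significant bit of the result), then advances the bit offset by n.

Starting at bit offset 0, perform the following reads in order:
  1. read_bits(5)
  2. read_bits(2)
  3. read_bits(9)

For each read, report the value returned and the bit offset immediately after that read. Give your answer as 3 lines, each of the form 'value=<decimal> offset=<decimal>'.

Answer: value=16 offset=5
value=0 offset=7
value=204 offset=16

Derivation:
Read 1: bits[0:5] width=5 -> value=16 (bin 10000); offset now 5 = byte 0 bit 5; 35 bits remain
Read 2: bits[5:7] width=2 -> value=0 (bin 00); offset now 7 = byte 0 bit 7; 33 bits remain
Read 3: bits[7:16] width=9 -> value=204 (bin 011001100); offset now 16 = byte 2 bit 0; 24 bits remain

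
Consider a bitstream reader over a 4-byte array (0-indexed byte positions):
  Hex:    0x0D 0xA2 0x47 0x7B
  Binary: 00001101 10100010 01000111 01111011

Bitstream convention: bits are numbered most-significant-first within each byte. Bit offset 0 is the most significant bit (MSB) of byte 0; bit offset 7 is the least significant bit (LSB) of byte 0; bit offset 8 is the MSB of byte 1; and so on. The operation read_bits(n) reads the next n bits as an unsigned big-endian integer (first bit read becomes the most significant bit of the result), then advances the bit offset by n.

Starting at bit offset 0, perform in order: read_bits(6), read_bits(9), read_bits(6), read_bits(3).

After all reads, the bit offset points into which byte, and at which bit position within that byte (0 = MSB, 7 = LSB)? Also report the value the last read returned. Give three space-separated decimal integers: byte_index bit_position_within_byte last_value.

Read 1: bits[0:6] width=6 -> value=3 (bin 000011); offset now 6 = byte 0 bit 6; 26 bits remain
Read 2: bits[6:15] width=9 -> value=209 (bin 011010001); offset now 15 = byte 1 bit 7; 17 bits remain
Read 3: bits[15:21] width=6 -> value=8 (bin 001000); offset now 21 = byte 2 bit 5; 11 bits remain
Read 4: bits[21:24] width=3 -> value=7 (bin 111); offset now 24 = byte 3 bit 0; 8 bits remain

Answer: 3 0 7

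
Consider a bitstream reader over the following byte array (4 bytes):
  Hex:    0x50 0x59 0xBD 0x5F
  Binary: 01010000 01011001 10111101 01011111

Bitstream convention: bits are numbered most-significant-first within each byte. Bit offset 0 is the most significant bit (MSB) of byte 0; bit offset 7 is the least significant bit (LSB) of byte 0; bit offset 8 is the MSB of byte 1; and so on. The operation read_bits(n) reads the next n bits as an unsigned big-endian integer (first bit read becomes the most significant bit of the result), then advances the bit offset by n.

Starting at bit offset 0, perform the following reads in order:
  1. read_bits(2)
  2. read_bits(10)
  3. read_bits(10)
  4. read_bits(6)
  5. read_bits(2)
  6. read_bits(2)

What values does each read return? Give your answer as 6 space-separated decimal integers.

Answer: 1 261 623 21 3 3

Derivation:
Read 1: bits[0:2] width=2 -> value=1 (bin 01); offset now 2 = byte 0 bit 2; 30 bits remain
Read 2: bits[2:12] width=10 -> value=261 (bin 0100000101); offset now 12 = byte 1 bit 4; 20 bits remain
Read 3: bits[12:22] width=10 -> value=623 (bin 1001101111); offset now 22 = byte 2 bit 6; 10 bits remain
Read 4: bits[22:28] width=6 -> value=21 (bin 010101); offset now 28 = byte 3 bit 4; 4 bits remain
Read 5: bits[28:30] width=2 -> value=3 (bin 11); offset now 30 = byte 3 bit 6; 2 bits remain
Read 6: bits[30:32] width=2 -> value=3 (bin 11); offset now 32 = byte 4 bit 0; 0 bits remain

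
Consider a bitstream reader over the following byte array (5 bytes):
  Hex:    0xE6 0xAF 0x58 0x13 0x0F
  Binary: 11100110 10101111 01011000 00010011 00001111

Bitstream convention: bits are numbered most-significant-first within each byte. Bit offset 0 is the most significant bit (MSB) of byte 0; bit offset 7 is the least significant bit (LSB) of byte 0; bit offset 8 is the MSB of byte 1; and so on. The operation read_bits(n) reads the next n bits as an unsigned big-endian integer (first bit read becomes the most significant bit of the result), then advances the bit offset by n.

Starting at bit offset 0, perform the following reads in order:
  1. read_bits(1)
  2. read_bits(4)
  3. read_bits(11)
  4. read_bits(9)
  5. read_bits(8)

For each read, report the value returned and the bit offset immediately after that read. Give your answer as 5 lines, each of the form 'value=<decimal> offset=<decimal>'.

Read 1: bits[0:1] width=1 -> value=1 (bin 1); offset now 1 = byte 0 bit 1; 39 bits remain
Read 2: bits[1:5] width=4 -> value=12 (bin 1100); offset now 5 = byte 0 bit 5; 35 bits remain
Read 3: bits[5:16] width=11 -> value=1711 (bin 11010101111); offset now 16 = byte 2 bit 0; 24 bits remain
Read 4: bits[16:25] width=9 -> value=176 (bin 010110000); offset now 25 = byte 3 bit 1; 15 bits remain
Read 5: bits[25:33] width=8 -> value=38 (bin 00100110); offset now 33 = byte 4 bit 1; 7 bits remain

Answer: value=1 offset=1
value=12 offset=5
value=1711 offset=16
value=176 offset=25
value=38 offset=33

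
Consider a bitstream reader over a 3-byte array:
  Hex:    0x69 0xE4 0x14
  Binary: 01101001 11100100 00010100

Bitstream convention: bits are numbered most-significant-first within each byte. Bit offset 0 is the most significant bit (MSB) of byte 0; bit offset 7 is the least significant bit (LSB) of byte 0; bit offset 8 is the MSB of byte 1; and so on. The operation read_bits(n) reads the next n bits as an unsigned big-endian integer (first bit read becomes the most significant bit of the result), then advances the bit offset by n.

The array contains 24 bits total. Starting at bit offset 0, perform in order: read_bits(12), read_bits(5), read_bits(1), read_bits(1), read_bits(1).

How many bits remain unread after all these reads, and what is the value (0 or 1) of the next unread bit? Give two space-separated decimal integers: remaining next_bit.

Answer: 4 0

Derivation:
Read 1: bits[0:12] width=12 -> value=1694 (bin 011010011110); offset now 12 = byte 1 bit 4; 12 bits remain
Read 2: bits[12:17] width=5 -> value=8 (bin 01000); offset now 17 = byte 2 bit 1; 7 bits remain
Read 3: bits[17:18] width=1 -> value=0 (bin 0); offset now 18 = byte 2 bit 2; 6 bits remain
Read 4: bits[18:19] width=1 -> value=0 (bin 0); offset now 19 = byte 2 bit 3; 5 bits remain
Read 5: bits[19:20] width=1 -> value=1 (bin 1); offset now 20 = byte 2 bit 4; 4 bits remain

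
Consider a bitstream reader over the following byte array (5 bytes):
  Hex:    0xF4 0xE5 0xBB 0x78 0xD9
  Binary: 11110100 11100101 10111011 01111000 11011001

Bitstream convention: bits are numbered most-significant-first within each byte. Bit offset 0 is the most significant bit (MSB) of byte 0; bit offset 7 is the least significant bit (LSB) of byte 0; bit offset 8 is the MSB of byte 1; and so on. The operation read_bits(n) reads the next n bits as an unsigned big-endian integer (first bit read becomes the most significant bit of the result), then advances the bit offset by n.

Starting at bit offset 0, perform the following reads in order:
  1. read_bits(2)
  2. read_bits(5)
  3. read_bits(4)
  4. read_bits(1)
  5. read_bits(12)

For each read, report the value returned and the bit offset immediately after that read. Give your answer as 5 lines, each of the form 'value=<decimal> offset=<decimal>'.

Answer: value=3 offset=2
value=26 offset=7
value=7 offset=11
value=0 offset=12
value=1467 offset=24

Derivation:
Read 1: bits[0:2] width=2 -> value=3 (bin 11); offset now 2 = byte 0 bit 2; 38 bits remain
Read 2: bits[2:7] width=5 -> value=26 (bin 11010); offset now 7 = byte 0 bit 7; 33 bits remain
Read 3: bits[7:11] width=4 -> value=7 (bin 0111); offset now 11 = byte 1 bit 3; 29 bits remain
Read 4: bits[11:12] width=1 -> value=0 (bin 0); offset now 12 = byte 1 bit 4; 28 bits remain
Read 5: bits[12:24] width=12 -> value=1467 (bin 010110111011); offset now 24 = byte 3 bit 0; 16 bits remain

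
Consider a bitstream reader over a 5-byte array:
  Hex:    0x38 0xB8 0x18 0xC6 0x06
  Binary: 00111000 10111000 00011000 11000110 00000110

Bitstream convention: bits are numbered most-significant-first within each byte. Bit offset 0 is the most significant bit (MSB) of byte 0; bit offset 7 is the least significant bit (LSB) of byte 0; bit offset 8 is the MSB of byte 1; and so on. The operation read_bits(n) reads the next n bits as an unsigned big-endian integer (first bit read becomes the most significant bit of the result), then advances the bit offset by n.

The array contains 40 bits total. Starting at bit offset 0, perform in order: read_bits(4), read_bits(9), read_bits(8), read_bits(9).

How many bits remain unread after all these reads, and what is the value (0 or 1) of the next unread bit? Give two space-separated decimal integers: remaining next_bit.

Answer: 10 1

Derivation:
Read 1: bits[0:4] width=4 -> value=3 (bin 0011); offset now 4 = byte 0 bit 4; 36 bits remain
Read 2: bits[4:13] width=9 -> value=279 (bin 100010111); offset now 13 = byte 1 bit 5; 27 bits remain
Read 3: bits[13:21] width=8 -> value=3 (bin 00000011); offset now 21 = byte 2 bit 5; 19 bits remain
Read 4: bits[21:30] width=9 -> value=49 (bin 000110001); offset now 30 = byte 3 bit 6; 10 bits remain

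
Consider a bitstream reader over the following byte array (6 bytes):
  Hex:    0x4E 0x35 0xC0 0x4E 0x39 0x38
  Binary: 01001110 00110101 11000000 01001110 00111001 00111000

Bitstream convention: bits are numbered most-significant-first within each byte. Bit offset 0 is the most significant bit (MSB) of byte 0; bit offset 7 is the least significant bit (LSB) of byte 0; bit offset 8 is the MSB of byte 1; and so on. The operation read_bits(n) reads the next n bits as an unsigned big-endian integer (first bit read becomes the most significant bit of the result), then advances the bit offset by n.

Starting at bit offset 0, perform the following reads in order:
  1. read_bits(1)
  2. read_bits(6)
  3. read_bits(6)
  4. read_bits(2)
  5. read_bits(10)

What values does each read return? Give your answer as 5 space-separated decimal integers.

Answer: 0 39 6 2 896

Derivation:
Read 1: bits[0:1] width=1 -> value=0 (bin 0); offset now 1 = byte 0 bit 1; 47 bits remain
Read 2: bits[1:7] width=6 -> value=39 (bin 100111); offset now 7 = byte 0 bit 7; 41 bits remain
Read 3: bits[7:13] width=6 -> value=6 (bin 000110); offset now 13 = byte 1 bit 5; 35 bits remain
Read 4: bits[13:15] width=2 -> value=2 (bin 10); offset now 15 = byte 1 bit 7; 33 bits remain
Read 5: bits[15:25] width=10 -> value=896 (bin 1110000000); offset now 25 = byte 3 bit 1; 23 bits remain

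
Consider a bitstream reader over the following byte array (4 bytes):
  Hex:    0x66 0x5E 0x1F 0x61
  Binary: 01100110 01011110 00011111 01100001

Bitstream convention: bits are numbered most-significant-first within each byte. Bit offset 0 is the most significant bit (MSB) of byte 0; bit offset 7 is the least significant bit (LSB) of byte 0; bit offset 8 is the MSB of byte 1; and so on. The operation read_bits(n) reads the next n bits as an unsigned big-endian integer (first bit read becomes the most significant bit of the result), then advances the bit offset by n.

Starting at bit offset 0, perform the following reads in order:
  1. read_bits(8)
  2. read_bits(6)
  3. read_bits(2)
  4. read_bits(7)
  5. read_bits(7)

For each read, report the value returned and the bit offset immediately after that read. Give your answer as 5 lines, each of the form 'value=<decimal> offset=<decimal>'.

Answer: value=102 offset=8
value=23 offset=14
value=2 offset=16
value=15 offset=23
value=88 offset=30

Derivation:
Read 1: bits[0:8] width=8 -> value=102 (bin 01100110); offset now 8 = byte 1 bit 0; 24 bits remain
Read 2: bits[8:14] width=6 -> value=23 (bin 010111); offset now 14 = byte 1 bit 6; 18 bits remain
Read 3: bits[14:16] width=2 -> value=2 (bin 10); offset now 16 = byte 2 bit 0; 16 bits remain
Read 4: bits[16:23] width=7 -> value=15 (bin 0001111); offset now 23 = byte 2 bit 7; 9 bits remain
Read 5: bits[23:30] width=7 -> value=88 (bin 1011000); offset now 30 = byte 3 bit 6; 2 bits remain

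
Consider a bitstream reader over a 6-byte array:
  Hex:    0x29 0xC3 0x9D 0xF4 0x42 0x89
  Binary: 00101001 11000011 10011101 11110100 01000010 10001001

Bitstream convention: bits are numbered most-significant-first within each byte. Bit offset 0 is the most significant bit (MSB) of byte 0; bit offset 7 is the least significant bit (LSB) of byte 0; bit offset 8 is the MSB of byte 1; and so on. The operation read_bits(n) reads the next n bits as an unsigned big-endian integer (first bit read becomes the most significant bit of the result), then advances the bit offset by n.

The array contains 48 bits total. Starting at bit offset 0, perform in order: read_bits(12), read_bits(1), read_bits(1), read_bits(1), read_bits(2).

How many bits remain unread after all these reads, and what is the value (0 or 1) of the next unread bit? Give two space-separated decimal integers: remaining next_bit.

Answer: 31 0

Derivation:
Read 1: bits[0:12] width=12 -> value=668 (bin 001010011100); offset now 12 = byte 1 bit 4; 36 bits remain
Read 2: bits[12:13] width=1 -> value=0 (bin 0); offset now 13 = byte 1 bit 5; 35 bits remain
Read 3: bits[13:14] width=1 -> value=0 (bin 0); offset now 14 = byte 1 bit 6; 34 bits remain
Read 4: bits[14:15] width=1 -> value=1 (bin 1); offset now 15 = byte 1 bit 7; 33 bits remain
Read 5: bits[15:17] width=2 -> value=3 (bin 11); offset now 17 = byte 2 bit 1; 31 bits remain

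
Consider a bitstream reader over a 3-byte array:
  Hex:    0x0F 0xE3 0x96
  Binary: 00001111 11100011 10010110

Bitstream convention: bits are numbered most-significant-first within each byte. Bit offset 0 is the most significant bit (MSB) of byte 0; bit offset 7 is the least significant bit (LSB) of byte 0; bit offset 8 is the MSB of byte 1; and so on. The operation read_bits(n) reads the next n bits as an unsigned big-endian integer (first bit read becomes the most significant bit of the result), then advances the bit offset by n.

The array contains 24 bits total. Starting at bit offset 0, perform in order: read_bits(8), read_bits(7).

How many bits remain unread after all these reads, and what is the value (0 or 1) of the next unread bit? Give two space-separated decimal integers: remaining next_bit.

Read 1: bits[0:8] width=8 -> value=15 (bin 00001111); offset now 8 = byte 1 bit 0; 16 bits remain
Read 2: bits[8:15] width=7 -> value=113 (bin 1110001); offset now 15 = byte 1 bit 7; 9 bits remain

Answer: 9 1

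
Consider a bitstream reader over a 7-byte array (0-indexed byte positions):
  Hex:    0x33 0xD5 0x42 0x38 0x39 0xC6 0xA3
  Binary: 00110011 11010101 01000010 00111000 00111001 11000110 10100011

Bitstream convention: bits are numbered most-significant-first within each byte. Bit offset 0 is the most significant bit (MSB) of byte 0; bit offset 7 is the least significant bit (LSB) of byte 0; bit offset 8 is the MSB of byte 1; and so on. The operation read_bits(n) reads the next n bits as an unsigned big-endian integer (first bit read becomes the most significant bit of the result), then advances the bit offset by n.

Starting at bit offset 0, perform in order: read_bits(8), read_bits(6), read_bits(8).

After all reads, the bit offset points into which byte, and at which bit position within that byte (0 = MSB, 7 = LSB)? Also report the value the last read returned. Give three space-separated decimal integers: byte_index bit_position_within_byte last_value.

Answer: 2 6 80

Derivation:
Read 1: bits[0:8] width=8 -> value=51 (bin 00110011); offset now 8 = byte 1 bit 0; 48 bits remain
Read 2: bits[8:14] width=6 -> value=53 (bin 110101); offset now 14 = byte 1 bit 6; 42 bits remain
Read 3: bits[14:22] width=8 -> value=80 (bin 01010000); offset now 22 = byte 2 bit 6; 34 bits remain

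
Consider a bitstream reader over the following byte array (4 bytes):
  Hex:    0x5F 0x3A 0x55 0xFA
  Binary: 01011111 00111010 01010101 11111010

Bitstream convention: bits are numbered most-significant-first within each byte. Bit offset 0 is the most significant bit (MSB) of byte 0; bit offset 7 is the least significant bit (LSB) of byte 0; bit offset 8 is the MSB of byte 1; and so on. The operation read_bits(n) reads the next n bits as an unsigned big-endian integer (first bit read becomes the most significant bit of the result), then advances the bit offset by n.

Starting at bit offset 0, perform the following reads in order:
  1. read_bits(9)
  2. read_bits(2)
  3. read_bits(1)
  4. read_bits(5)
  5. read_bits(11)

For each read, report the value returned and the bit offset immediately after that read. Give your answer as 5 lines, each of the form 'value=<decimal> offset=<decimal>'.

Answer: value=190 offset=9
value=1 offset=11
value=1 offset=12
value=20 offset=17
value=1375 offset=28

Derivation:
Read 1: bits[0:9] width=9 -> value=190 (bin 010111110); offset now 9 = byte 1 bit 1; 23 bits remain
Read 2: bits[9:11] width=2 -> value=1 (bin 01); offset now 11 = byte 1 bit 3; 21 bits remain
Read 3: bits[11:12] width=1 -> value=1 (bin 1); offset now 12 = byte 1 bit 4; 20 bits remain
Read 4: bits[12:17] width=5 -> value=20 (bin 10100); offset now 17 = byte 2 bit 1; 15 bits remain
Read 5: bits[17:28] width=11 -> value=1375 (bin 10101011111); offset now 28 = byte 3 bit 4; 4 bits remain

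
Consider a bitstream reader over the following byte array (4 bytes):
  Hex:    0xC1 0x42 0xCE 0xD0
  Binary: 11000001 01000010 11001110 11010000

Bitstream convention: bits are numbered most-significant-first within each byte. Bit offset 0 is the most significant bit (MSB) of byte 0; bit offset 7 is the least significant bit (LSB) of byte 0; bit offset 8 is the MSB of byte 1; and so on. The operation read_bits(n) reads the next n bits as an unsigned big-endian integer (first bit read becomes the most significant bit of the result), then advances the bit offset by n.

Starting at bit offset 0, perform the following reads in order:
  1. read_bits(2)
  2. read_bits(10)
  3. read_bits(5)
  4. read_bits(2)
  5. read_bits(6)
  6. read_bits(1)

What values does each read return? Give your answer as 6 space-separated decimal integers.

Read 1: bits[0:2] width=2 -> value=3 (bin 11); offset now 2 = byte 0 bit 2; 30 bits remain
Read 2: bits[2:12] width=10 -> value=20 (bin 0000010100); offset now 12 = byte 1 bit 4; 20 bits remain
Read 3: bits[12:17] width=5 -> value=5 (bin 00101); offset now 17 = byte 2 bit 1; 15 bits remain
Read 4: bits[17:19] width=2 -> value=2 (bin 10); offset now 19 = byte 2 bit 3; 13 bits remain
Read 5: bits[19:25] width=6 -> value=29 (bin 011101); offset now 25 = byte 3 bit 1; 7 bits remain
Read 6: bits[25:26] width=1 -> value=1 (bin 1); offset now 26 = byte 3 bit 2; 6 bits remain

Answer: 3 20 5 2 29 1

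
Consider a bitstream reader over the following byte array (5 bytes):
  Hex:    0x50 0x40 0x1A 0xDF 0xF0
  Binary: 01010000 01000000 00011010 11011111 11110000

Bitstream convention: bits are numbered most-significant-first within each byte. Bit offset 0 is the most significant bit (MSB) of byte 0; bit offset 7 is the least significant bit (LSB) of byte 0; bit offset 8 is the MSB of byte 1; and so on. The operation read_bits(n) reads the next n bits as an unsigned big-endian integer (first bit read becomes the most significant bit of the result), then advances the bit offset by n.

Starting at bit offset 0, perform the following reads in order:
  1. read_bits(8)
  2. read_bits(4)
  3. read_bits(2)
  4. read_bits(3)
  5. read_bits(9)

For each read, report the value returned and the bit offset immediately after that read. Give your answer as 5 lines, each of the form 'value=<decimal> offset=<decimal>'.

Answer: value=80 offset=8
value=4 offset=12
value=0 offset=14
value=0 offset=17
value=107 offset=26

Derivation:
Read 1: bits[0:8] width=8 -> value=80 (bin 01010000); offset now 8 = byte 1 bit 0; 32 bits remain
Read 2: bits[8:12] width=4 -> value=4 (bin 0100); offset now 12 = byte 1 bit 4; 28 bits remain
Read 3: bits[12:14] width=2 -> value=0 (bin 00); offset now 14 = byte 1 bit 6; 26 bits remain
Read 4: bits[14:17] width=3 -> value=0 (bin 000); offset now 17 = byte 2 bit 1; 23 bits remain
Read 5: bits[17:26] width=9 -> value=107 (bin 001101011); offset now 26 = byte 3 bit 2; 14 bits remain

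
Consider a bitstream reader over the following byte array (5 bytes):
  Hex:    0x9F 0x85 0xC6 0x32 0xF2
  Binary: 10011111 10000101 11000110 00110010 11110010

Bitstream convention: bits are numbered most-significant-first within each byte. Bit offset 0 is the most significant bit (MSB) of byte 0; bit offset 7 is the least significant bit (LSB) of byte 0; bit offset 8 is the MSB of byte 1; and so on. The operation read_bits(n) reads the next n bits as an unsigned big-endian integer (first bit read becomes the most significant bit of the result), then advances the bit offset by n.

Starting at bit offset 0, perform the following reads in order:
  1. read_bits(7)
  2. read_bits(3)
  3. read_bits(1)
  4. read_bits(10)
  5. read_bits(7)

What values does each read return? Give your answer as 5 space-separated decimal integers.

Answer: 79 6 0 184 99

Derivation:
Read 1: bits[0:7] width=7 -> value=79 (bin 1001111); offset now 7 = byte 0 bit 7; 33 bits remain
Read 2: bits[7:10] width=3 -> value=6 (bin 110); offset now 10 = byte 1 bit 2; 30 bits remain
Read 3: bits[10:11] width=1 -> value=0 (bin 0); offset now 11 = byte 1 bit 3; 29 bits remain
Read 4: bits[11:21] width=10 -> value=184 (bin 0010111000); offset now 21 = byte 2 bit 5; 19 bits remain
Read 5: bits[21:28] width=7 -> value=99 (bin 1100011); offset now 28 = byte 3 bit 4; 12 bits remain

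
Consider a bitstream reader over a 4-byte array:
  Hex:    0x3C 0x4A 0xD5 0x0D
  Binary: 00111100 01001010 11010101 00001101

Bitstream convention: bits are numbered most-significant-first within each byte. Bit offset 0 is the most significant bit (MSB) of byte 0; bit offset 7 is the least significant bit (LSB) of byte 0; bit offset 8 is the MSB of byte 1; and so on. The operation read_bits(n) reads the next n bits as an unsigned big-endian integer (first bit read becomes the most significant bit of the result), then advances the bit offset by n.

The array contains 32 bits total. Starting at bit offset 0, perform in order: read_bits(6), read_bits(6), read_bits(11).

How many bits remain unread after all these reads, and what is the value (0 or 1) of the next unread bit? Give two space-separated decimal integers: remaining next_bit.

Read 1: bits[0:6] width=6 -> value=15 (bin 001111); offset now 6 = byte 0 bit 6; 26 bits remain
Read 2: bits[6:12] width=6 -> value=4 (bin 000100); offset now 12 = byte 1 bit 4; 20 bits remain
Read 3: bits[12:23] width=11 -> value=1386 (bin 10101101010); offset now 23 = byte 2 bit 7; 9 bits remain

Answer: 9 1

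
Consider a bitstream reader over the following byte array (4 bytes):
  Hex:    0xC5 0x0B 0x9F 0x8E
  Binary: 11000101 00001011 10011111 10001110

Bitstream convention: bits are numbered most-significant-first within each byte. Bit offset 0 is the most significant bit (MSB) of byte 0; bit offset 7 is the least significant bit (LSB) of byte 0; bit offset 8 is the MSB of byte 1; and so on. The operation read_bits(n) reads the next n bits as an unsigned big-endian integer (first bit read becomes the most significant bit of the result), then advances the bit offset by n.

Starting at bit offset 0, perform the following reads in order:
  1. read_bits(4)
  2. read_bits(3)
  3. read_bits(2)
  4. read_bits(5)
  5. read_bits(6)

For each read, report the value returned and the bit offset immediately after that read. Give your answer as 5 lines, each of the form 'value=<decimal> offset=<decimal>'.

Answer: value=12 offset=4
value=2 offset=7
value=2 offset=9
value=2 offset=14
value=57 offset=20

Derivation:
Read 1: bits[0:4] width=4 -> value=12 (bin 1100); offset now 4 = byte 0 bit 4; 28 bits remain
Read 2: bits[4:7] width=3 -> value=2 (bin 010); offset now 7 = byte 0 bit 7; 25 bits remain
Read 3: bits[7:9] width=2 -> value=2 (bin 10); offset now 9 = byte 1 bit 1; 23 bits remain
Read 4: bits[9:14] width=5 -> value=2 (bin 00010); offset now 14 = byte 1 bit 6; 18 bits remain
Read 5: bits[14:20] width=6 -> value=57 (bin 111001); offset now 20 = byte 2 bit 4; 12 bits remain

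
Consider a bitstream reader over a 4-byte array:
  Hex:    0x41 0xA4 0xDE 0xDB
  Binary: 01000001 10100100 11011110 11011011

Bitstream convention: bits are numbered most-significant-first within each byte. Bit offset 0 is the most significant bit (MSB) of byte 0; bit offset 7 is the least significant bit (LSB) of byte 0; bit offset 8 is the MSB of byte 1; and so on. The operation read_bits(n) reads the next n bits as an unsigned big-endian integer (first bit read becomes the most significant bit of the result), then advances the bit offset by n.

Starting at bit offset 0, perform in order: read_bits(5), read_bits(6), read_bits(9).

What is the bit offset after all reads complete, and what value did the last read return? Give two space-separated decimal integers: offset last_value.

Read 1: bits[0:5] width=5 -> value=8 (bin 01000); offset now 5 = byte 0 bit 5; 27 bits remain
Read 2: bits[5:11] width=6 -> value=13 (bin 001101); offset now 11 = byte 1 bit 3; 21 bits remain
Read 3: bits[11:20] width=9 -> value=77 (bin 001001101); offset now 20 = byte 2 bit 4; 12 bits remain

Answer: 20 77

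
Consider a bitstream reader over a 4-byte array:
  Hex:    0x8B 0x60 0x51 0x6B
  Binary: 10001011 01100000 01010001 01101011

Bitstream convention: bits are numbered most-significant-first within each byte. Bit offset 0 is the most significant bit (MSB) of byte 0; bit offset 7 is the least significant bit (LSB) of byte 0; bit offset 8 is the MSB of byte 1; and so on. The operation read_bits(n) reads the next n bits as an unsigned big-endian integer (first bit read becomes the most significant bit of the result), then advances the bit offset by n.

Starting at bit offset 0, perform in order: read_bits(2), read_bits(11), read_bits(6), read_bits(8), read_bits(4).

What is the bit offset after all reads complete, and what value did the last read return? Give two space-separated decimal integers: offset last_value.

Read 1: bits[0:2] width=2 -> value=2 (bin 10); offset now 2 = byte 0 bit 2; 30 bits remain
Read 2: bits[2:13] width=11 -> value=364 (bin 00101101100); offset now 13 = byte 1 bit 5; 19 bits remain
Read 3: bits[13:19] width=6 -> value=2 (bin 000010); offset now 19 = byte 2 bit 3; 13 bits remain
Read 4: bits[19:27] width=8 -> value=139 (bin 10001011); offset now 27 = byte 3 bit 3; 5 bits remain
Read 5: bits[27:31] width=4 -> value=5 (bin 0101); offset now 31 = byte 3 bit 7; 1 bits remain

Answer: 31 5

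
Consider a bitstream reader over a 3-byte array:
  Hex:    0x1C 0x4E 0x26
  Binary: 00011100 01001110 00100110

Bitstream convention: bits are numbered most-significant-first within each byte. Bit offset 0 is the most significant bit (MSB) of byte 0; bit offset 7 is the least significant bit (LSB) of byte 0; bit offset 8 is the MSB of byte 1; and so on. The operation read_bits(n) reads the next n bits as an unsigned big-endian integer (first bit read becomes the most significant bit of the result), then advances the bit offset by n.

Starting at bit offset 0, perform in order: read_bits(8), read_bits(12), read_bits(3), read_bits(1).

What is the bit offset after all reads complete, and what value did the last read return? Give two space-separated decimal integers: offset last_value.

Answer: 24 0

Derivation:
Read 1: bits[0:8] width=8 -> value=28 (bin 00011100); offset now 8 = byte 1 bit 0; 16 bits remain
Read 2: bits[8:20] width=12 -> value=1250 (bin 010011100010); offset now 20 = byte 2 bit 4; 4 bits remain
Read 3: bits[20:23] width=3 -> value=3 (bin 011); offset now 23 = byte 2 bit 7; 1 bits remain
Read 4: bits[23:24] width=1 -> value=0 (bin 0); offset now 24 = byte 3 bit 0; 0 bits remain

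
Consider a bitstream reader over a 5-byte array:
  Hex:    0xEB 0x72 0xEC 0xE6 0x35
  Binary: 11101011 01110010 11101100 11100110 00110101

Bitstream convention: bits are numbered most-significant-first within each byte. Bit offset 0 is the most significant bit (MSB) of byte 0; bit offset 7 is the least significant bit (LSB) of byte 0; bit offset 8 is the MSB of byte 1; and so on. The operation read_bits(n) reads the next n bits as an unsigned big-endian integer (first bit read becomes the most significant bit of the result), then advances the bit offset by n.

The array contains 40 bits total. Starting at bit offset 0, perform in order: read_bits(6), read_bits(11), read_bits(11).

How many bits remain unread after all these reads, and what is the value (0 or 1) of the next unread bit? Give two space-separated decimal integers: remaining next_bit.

Read 1: bits[0:6] width=6 -> value=58 (bin 111010); offset now 6 = byte 0 bit 6; 34 bits remain
Read 2: bits[6:17] width=11 -> value=1765 (bin 11011100101); offset now 17 = byte 2 bit 1; 23 bits remain
Read 3: bits[17:28] width=11 -> value=1742 (bin 11011001110); offset now 28 = byte 3 bit 4; 12 bits remain

Answer: 12 0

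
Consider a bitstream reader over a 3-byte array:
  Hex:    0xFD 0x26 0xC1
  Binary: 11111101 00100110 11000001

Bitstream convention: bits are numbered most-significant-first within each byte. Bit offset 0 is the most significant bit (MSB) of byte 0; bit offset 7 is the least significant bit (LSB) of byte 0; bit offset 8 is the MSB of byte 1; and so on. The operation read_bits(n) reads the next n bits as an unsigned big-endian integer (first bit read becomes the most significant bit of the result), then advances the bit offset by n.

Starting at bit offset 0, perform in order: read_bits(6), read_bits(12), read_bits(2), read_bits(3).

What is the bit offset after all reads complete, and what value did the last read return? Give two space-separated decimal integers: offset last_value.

Answer: 23 0

Derivation:
Read 1: bits[0:6] width=6 -> value=63 (bin 111111); offset now 6 = byte 0 bit 6; 18 bits remain
Read 2: bits[6:18] width=12 -> value=1179 (bin 010010011011); offset now 18 = byte 2 bit 2; 6 bits remain
Read 3: bits[18:20] width=2 -> value=0 (bin 00); offset now 20 = byte 2 bit 4; 4 bits remain
Read 4: bits[20:23] width=3 -> value=0 (bin 000); offset now 23 = byte 2 bit 7; 1 bits remain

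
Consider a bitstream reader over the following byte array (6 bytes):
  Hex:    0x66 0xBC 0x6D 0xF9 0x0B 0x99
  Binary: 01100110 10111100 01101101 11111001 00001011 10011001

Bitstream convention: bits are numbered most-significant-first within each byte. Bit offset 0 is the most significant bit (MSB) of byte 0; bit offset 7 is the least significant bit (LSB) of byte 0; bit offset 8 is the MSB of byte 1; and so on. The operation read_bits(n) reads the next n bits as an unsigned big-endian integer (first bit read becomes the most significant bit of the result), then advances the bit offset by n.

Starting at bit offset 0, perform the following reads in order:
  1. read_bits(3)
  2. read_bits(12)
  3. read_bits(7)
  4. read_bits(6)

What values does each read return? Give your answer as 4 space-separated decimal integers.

Answer: 3 862 27 31

Derivation:
Read 1: bits[0:3] width=3 -> value=3 (bin 011); offset now 3 = byte 0 bit 3; 45 bits remain
Read 2: bits[3:15] width=12 -> value=862 (bin 001101011110); offset now 15 = byte 1 bit 7; 33 bits remain
Read 3: bits[15:22] width=7 -> value=27 (bin 0011011); offset now 22 = byte 2 bit 6; 26 bits remain
Read 4: bits[22:28] width=6 -> value=31 (bin 011111); offset now 28 = byte 3 bit 4; 20 bits remain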